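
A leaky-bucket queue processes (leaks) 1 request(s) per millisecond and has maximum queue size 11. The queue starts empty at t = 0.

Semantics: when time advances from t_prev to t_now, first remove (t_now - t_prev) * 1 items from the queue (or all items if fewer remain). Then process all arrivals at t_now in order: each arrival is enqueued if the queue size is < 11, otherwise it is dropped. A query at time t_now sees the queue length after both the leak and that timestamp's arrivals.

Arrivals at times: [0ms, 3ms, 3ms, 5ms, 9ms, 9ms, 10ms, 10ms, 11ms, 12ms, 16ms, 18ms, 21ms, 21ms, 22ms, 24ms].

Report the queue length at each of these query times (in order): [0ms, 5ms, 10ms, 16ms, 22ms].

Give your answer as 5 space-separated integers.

Queue lengths at query times:
  query t=0ms: backlog = 1
  query t=5ms: backlog = 1
  query t=10ms: backlog = 3
  query t=16ms: backlog = 1
  query t=22ms: backlog = 2

Answer: 1 1 3 1 2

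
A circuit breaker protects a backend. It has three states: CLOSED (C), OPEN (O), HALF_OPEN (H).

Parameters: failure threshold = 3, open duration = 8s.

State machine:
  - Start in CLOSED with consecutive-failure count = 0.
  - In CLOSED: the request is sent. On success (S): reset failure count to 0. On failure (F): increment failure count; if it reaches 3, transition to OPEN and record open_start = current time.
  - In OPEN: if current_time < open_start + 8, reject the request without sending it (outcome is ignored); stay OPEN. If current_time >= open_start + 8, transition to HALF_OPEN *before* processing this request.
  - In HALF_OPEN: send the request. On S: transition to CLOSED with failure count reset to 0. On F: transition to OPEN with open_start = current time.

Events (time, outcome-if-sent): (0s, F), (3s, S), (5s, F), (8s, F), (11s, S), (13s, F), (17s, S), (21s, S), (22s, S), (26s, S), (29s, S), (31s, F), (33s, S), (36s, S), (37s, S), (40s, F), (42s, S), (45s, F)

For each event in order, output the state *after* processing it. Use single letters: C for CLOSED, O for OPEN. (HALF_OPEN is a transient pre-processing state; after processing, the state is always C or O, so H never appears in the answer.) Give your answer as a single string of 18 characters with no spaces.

Answer: CCCCCCCCCCCCCCCCCC

Derivation:
State after each event:
  event#1 t=0s outcome=F: state=CLOSED
  event#2 t=3s outcome=S: state=CLOSED
  event#3 t=5s outcome=F: state=CLOSED
  event#4 t=8s outcome=F: state=CLOSED
  event#5 t=11s outcome=S: state=CLOSED
  event#6 t=13s outcome=F: state=CLOSED
  event#7 t=17s outcome=S: state=CLOSED
  event#8 t=21s outcome=S: state=CLOSED
  event#9 t=22s outcome=S: state=CLOSED
  event#10 t=26s outcome=S: state=CLOSED
  event#11 t=29s outcome=S: state=CLOSED
  event#12 t=31s outcome=F: state=CLOSED
  event#13 t=33s outcome=S: state=CLOSED
  event#14 t=36s outcome=S: state=CLOSED
  event#15 t=37s outcome=S: state=CLOSED
  event#16 t=40s outcome=F: state=CLOSED
  event#17 t=42s outcome=S: state=CLOSED
  event#18 t=45s outcome=F: state=CLOSED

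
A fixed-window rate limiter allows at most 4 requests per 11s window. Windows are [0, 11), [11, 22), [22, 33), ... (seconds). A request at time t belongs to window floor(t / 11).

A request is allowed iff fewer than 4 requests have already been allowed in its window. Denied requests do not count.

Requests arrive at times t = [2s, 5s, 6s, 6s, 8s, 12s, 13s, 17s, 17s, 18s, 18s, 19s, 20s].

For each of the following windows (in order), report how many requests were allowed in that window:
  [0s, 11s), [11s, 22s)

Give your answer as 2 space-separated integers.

Processing requests:
  req#1 t=2s (window 0): ALLOW
  req#2 t=5s (window 0): ALLOW
  req#3 t=6s (window 0): ALLOW
  req#4 t=6s (window 0): ALLOW
  req#5 t=8s (window 0): DENY
  req#6 t=12s (window 1): ALLOW
  req#7 t=13s (window 1): ALLOW
  req#8 t=17s (window 1): ALLOW
  req#9 t=17s (window 1): ALLOW
  req#10 t=18s (window 1): DENY
  req#11 t=18s (window 1): DENY
  req#12 t=19s (window 1): DENY
  req#13 t=20s (window 1): DENY

Allowed counts by window: 4 4

Answer: 4 4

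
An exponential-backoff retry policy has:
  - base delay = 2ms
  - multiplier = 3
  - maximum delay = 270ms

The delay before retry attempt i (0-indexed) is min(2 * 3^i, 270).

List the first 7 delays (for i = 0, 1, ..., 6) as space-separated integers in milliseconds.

Answer: 2 6 18 54 162 270 270

Derivation:
Computing each delay:
  i=0: min(2*3^0, 270) = 2
  i=1: min(2*3^1, 270) = 6
  i=2: min(2*3^2, 270) = 18
  i=3: min(2*3^3, 270) = 54
  i=4: min(2*3^4, 270) = 162
  i=5: min(2*3^5, 270) = 270
  i=6: min(2*3^6, 270) = 270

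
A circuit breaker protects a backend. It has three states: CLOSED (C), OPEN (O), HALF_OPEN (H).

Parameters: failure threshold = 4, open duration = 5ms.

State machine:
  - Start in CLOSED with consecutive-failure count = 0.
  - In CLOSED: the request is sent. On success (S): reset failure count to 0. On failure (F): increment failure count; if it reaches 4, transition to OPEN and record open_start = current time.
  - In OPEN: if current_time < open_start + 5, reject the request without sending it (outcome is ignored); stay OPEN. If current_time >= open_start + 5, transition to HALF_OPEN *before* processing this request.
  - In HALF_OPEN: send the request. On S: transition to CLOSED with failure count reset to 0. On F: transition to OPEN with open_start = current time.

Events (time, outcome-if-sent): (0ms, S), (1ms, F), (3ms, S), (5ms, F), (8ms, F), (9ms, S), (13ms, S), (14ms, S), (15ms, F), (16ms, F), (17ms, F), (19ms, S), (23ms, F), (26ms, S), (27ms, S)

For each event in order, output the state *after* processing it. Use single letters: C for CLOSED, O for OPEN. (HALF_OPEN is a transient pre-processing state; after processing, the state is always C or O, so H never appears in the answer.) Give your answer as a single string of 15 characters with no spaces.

Answer: CCCCCCCCCCCCCCC

Derivation:
State after each event:
  event#1 t=0ms outcome=S: state=CLOSED
  event#2 t=1ms outcome=F: state=CLOSED
  event#3 t=3ms outcome=S: state=CLOSED
  event#4 t=5ms outcome=F: state=CLOSED
  event#5 t=8ms outcome=F: state=CLOSED
  event#6 t=9ms outcome=S: state=CLOSED
  event#7 t=13ms outcome=S: state=CLOSED
  event#8 t=14ms outcome=S: state=CLOSED
  event#9 t=15ms outcome=F: state=CLOSED
  event#10 t=16ms outcome=F: state=CLOSED
  event#11 t=17ms outcome=F: state=CLOSED
  event#12 t=19ms outcome=S: state=CLOSED
  event#13 t=23ms outcome=F: state=CLOSED
  event#14 t=26ms outcome=S: state=CLOSED
  event#15 t=27ms outcome=S: state=CLOSED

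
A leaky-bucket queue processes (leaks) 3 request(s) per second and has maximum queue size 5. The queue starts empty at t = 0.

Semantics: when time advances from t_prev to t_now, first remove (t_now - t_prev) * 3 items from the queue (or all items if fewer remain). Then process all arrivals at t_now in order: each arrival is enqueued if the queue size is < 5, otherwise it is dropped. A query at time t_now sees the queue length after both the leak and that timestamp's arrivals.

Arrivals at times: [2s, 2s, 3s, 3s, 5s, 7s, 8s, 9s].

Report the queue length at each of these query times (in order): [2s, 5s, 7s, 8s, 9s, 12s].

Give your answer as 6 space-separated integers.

Answer: 2 1 1 1 1 0

Derivation:
Queue lengths at query times:
  query t=2s: backlog = 2
  query t=5s: backlog = 1
  query t=7s: backlog = 1
  query t=8s: backlog = 1
  query t=9s: backlog = 1
  query t=12s: backlog = 0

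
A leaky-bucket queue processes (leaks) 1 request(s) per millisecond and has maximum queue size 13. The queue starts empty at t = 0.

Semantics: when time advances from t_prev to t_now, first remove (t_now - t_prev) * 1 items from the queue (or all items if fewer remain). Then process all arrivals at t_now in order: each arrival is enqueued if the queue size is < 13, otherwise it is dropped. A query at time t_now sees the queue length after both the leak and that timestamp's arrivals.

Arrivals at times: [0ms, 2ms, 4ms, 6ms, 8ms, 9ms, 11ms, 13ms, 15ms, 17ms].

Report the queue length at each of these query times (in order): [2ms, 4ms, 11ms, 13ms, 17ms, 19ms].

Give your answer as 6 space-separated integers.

Queue lengths at query times:
  query t=2ms: backlog = 1
  query t=4ms: backlog = 1
  query t=11ms: backlog = 1
  query t=13ms: backlog = 1
  query t=17ms: backlog = 1
  query t=19ms: backlog = 0

Answer: 1 1 1 1 1 0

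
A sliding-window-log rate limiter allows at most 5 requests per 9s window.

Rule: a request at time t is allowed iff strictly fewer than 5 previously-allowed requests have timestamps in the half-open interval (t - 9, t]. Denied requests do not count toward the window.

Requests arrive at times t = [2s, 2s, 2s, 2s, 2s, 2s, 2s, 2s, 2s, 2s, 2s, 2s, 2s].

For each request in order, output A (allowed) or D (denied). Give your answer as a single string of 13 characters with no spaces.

Answer: AAAAADDDDDDDD

Derivation:
Tracking allowed requests in the window:
  req#1 t=2s: ALLOW
  req#2 t=2s: ALLOW
  req#3 t=2s: ALLOW
  req#4 t=2s: ALLOW
  req#5 t=2s: ALLOW
  req#6 t=2s: DENY
  req#7 t=2s: DENY
  req#8 t=2s: DENY
  req#9 t=2s: DENY
  req#10 t=2s: DENY
  req#11 t=2s: DENY
  req#12 t=2s: DENY
  req#13 t=2s: DENY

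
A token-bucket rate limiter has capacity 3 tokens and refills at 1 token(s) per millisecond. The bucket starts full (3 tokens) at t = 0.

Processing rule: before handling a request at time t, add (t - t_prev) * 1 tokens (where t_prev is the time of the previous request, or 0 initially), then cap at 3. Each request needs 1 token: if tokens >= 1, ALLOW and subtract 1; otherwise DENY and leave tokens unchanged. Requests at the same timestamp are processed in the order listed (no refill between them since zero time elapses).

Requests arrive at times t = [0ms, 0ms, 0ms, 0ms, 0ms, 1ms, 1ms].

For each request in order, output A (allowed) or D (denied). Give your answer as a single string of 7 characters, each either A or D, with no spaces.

Simulating step by step:
  req#1 t=0ms: ALLOW
  req#2 t=0ms: ALLOW
  req#3 t=0ms: ALLOW
  req#4 t=0ms: DENY
  req#5 t=0ms: DENY
  req#6 t=1ms: ALLOW
  req#7 t=1ms: DENY

Answer: AAADDAD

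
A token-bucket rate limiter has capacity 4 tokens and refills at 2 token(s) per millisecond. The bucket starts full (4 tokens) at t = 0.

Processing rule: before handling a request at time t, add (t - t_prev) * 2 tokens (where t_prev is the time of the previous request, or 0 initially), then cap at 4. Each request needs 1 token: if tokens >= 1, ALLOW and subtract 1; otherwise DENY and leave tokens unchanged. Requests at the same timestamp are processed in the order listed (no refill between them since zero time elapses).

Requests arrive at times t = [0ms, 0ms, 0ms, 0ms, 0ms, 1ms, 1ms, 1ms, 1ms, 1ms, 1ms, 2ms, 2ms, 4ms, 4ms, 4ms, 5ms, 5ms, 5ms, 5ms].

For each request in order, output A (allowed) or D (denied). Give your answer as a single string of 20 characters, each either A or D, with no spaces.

Answer: AAAADAADDDDAAAAAAAAD

Derivation:
Simulating step by step:
  req#1 t=0ms: ALLOW
  req#2 t=0ms: ALLOW
  req#3 t=0ms: ALLOW
  req#4 t=0ms: ALLOW
  req#5 t=0ms: DENY
  req#6 t=1ms: ALLOW
  req#7 t=1ms: ALLOW
  req#8 t=1ms: DENY
  req#9 t=1ms: DENY
  req#10 t=1ms: DENY
  req#11 t=1ms: DENY
  req#12 t=2ms: ALLOW
  req#13 t=2ms: ALLOW
  req#14 t=4ms: ALLOW
  req#15 t=4ms: ALLOW
  req#16 t=4ms: ALLOW
  req#17 t=5ms: ALLOW
  req#18 t=5ms: ALLOW
  req#19 t=5ms: ALLOW
  req#20 t=5ms: DENY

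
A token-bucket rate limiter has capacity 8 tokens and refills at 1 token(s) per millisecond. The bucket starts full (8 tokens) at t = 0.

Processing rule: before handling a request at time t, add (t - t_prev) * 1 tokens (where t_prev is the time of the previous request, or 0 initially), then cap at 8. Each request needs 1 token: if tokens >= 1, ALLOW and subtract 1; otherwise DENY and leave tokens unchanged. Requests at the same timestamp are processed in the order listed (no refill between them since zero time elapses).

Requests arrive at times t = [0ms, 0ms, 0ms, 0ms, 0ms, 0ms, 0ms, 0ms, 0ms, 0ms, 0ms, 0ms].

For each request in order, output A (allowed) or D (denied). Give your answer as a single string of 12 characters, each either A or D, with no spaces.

Simulating step by step:
  req#1 t=0ms: ALLOW
  req#2 t=0ms: ALLOW
  req#3 t=0ms: ALLOW
  req#4 t=0ms: ALLOW
  req#5 t=0ms: ALLOW
  req#6 t=0ms: ALLOW
  req#7 t=0ms: ALLOW
  req#8 t=0ms: ALLOW
  req#9 t=0ms: DENY
  req#10 t=0ms: DENY
  req#11 t=0ms: DENY
  req#12 t=0ms: DENY

Answer: AAAAAAAADDDD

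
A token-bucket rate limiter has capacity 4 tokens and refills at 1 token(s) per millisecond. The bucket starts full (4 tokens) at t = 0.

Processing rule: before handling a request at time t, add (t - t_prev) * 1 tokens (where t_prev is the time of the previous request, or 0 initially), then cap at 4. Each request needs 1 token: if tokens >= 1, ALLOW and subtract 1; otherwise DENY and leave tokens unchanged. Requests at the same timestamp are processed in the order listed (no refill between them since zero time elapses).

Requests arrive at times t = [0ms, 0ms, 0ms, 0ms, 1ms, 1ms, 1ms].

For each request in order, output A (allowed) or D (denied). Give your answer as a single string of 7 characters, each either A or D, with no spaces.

Answer: AAAAADD

Derivation:
Simulating step by step:
  req#1 t=0ms: ALLOW
  req#2 t=0ms: ALLOW
  req#3 t=0ms: ALLOW
  req#4 t=0ms: ALLOW
  req#5 t=1ms: ALLOW
  req#6 t=1ms: DENY
  req#7 t=1ms: DENY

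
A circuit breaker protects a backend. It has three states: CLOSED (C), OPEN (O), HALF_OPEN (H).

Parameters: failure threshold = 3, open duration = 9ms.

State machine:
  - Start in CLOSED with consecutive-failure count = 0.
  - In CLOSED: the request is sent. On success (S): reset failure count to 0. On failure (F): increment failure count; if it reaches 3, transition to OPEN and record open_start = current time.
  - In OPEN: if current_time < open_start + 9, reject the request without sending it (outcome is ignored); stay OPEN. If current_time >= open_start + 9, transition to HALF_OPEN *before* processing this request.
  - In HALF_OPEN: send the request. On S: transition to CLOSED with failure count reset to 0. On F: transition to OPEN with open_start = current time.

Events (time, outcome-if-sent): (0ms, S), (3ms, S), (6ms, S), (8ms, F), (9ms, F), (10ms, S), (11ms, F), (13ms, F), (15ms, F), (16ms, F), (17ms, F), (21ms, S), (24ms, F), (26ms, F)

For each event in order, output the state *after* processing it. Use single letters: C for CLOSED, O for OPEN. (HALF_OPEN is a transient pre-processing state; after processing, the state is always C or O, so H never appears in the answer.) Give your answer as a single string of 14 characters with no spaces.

Answer: CCCCCCCCOOOOOO

Derivation:
State after each event:
  event#1 t=0ms outcome=S: state=CLOSED
  event#2 t=3ms outcome=S: state=CLOSED
  event#3 t=6ms outcome=S: state=CLOSED
  event#4 t=8ms outcome=F: state=CLOSED
  event#5 t=9ms outcome=F: state=CLOSED
  event#6 t=10ms outcome=S: state=CLOSED
  event#7 t=11ms outcome=F: state=CLOSED
  event#8 t=13ms outcome=F: state=CLOSED
  event#9 t=15ms outcome=F: state=OPEN
  event#10 t=16ms outcome=F: state=OPEN
  event#11 t=17ms outcome=F: state=OPEN
  event#12 t=21ms outcome=S: state=OPEN
  event#13 t=24ms outcome=F: state=OPEN
  event#14 t=26ms outcome=F: state=OPEN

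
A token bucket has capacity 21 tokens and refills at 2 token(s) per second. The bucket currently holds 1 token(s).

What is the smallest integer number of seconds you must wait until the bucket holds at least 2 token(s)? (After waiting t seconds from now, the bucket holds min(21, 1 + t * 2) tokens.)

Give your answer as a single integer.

Answer: 1

Derivation:
Need 1 + t * 2 >= 2, so t >= 1/2.
Smallest integer t = ceil(1/2) = 1.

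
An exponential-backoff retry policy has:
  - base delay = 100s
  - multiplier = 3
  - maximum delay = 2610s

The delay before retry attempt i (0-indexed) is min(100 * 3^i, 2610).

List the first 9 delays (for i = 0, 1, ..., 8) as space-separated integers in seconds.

Computing each delay:
  i=0: min(100*3^0, 2610) = 100
  i=1: min(100*3^1, 2610) = 300
  i=2: min(100*3^2, 2610) = 900
  i=3: min(100*3^3, 2610) = 2610
  i=4: min(100*3^4, 2610) = 2610
  i=5: min(100*3^5, 2610) = 2610
  i=6: min(100*3^6, 2610) = 2610
  i=7: min(100*3^7, 2610) = 2610
  i=8: min(100*3^8, 2610) = 2610

Answer: 100 300 900 2610 2610 2610 2610 2610 2610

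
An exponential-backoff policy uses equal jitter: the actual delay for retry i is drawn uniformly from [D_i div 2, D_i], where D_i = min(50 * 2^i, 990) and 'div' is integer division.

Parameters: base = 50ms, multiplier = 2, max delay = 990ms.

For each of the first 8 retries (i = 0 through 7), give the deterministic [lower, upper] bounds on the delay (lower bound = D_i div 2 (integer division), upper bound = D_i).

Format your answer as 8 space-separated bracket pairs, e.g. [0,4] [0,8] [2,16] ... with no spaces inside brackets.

Computing bounds per retry:
  i=0: D_i=min(50*2^0,990)=50, bounds=[25,50]
  i=1: D_i=min(50*2^1,990)=100, bounds=[50,100]
  i=2: D_i=min(50*2^2,990)=200, bounds=[100,200]
  i=3: D_i=min(50*2^3,990)=400, bounds=[200,400]
  i=4: D_i=min(50*2^4,990)=800, bounds=[400,800]
  i=5: D_i=min(50*2^5,990)=990, bounds=[495,990]
  i=6: D_i=min(50*2^6,990)=990, bounds=[495,990]
  i=7: D_i=min(50*2^7,990)=990, bounds=[495,990]

Answer: [25,50] [50,100] [100,200] [200,400] [400,800] [495,990] [495,990] [495,990]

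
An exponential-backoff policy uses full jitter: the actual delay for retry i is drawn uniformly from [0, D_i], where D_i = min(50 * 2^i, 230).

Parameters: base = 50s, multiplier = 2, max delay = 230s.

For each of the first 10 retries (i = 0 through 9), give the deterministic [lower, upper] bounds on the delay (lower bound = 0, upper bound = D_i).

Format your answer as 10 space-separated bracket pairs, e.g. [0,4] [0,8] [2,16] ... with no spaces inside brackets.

Answer: [0,50] [0,100] [0,200] [0,230] [0,230] [0,230] [0,230] [0,230] [0,230] [0,230]

Derivation:
Computing bounds per retry:
  i=0: D_i=min(50*2^0,230)=50, bounds=[0,50]
  i=1: D_i=min(50*2^1,230)=100, bounds=[0,100]
  i=2: D_i=min(50*2^2,230)=200, bounds=[0,200]
  i=3: D_i=min(50*2^3,230)=230, bounds=[0,230]
  i=4: D_i=min(50*2^4,230)=230, bounds=[0,230]
  i=5: D_i=min(50*2^5,230)=230, bounds=[0,230]
  i=6: D_i=min(50*2^6,230)=230, bounds=[0,230]
  i=7: D_i=min(50*2^7,230)=230, bounds=[0,230]
  i=8: D_i=min(50*2^8,230)=230, bounds=[0,230]
  i=9: D_i=min(50*2^9,230)=230, bounds=[0,230]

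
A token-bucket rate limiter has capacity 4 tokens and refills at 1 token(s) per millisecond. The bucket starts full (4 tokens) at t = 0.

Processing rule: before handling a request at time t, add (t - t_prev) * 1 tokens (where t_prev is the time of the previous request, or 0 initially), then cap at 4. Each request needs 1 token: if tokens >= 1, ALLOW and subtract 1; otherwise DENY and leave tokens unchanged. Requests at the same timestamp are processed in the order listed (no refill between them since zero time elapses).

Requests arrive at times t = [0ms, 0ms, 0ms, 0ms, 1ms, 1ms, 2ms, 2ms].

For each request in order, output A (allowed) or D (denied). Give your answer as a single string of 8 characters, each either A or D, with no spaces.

Simulating step by step:
  req#1 t=0ms: ALLOW
  req#2 t=0ms: ALLOW
  req#3 t=0ms: ALLOW
  req#4 t=0ms: ALLOW
  req#5 t=1ms: ALLOW
  req#6 t=1ms: DENY
  req#7 t=2ms: ALLOW
  req#8 t=2ms: DENY

Answer: AAAAADAD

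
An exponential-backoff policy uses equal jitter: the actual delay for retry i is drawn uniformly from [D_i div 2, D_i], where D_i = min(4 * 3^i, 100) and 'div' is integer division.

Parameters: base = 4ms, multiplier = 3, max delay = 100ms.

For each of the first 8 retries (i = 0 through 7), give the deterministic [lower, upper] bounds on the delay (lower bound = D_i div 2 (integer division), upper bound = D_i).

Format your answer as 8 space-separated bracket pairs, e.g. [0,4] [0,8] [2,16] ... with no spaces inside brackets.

Computing bounds per retry:
  i=0: D_i=min(4*3^0,100)=4, bounds=[2,4]
  i=1: D_i=min(4*3^1,100)=12, bounds=[6,12]
  i=2: D_i=min(4*3^2,100)=36, bounds=[18,36]
  i=3: D_i=min(4*3^3,100)=100, bounds=[50,100]
  i=4: D_i=min(4*3^4,100)=100, bounds=[50,100]
  i=5: D_i=min(4*3^5,100)=100, bounds=[50,100]
  i=6: D_i=min(4*3^6,100)=100, bounds=[50,100]
  i=7: D_i=min(4*3^7,100)=100, bounds=[50,100]

Answer: [2,4] [6,12] [18,36] [50,100] [50,100] [50,100] [50,100] [50,100]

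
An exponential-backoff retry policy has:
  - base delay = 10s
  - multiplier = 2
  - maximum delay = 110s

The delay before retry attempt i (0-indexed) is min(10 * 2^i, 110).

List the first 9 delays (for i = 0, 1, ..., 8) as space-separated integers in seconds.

Computing each delay:
  i=0: min(10*2^0, 110) = 10
  i=1: min(10*2^1, 110) = 20
  i=2: min(10*2^2, 110) = 40
  i=3: min(10*2^3, 110) = 80
  i=4: min(10*2^4, 110) = 110
  i=5: min(10*2^5, 110) = 110
  i=6: min(10*2^6, 110) = 110
  i=7: min(10*2^7, 110) = 110
  i=8: min(10*2^8, 110) = 110

Answer: 10 20 40 80 110 110 110 110 110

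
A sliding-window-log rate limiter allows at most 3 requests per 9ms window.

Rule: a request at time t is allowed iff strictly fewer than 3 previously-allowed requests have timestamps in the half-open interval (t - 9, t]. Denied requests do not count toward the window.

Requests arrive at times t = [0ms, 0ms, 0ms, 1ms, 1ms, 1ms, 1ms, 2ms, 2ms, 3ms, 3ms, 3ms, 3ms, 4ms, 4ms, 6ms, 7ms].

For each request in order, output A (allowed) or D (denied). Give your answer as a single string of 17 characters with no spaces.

Answer: AAADDDDDDDDDDDDDD

Derivation:
Tracking allowed requests in the window:
  req#1 t=0ms: ALLOW
  req#2 t=0ms: ALLOW
  req#3 t=0ms: ALLOW
  req#4 t=1ms: DENY
  req#5 t=1ms: DENY
  req#6 t=1ms: DENY
  req#7 t=1ms: DENY
  req#8 t=2ms: DENY
  req#9 t=2ms: DENY
  req#10 t=3ms: DENY
  req#11 t=3ms: DENY
  req#12 t=3ms: DENY
  req#13 t=3ms: DENY
  req#14 t=4ms: DENY
  req#15 t=4ms: DENY
  req#16 t=6ms: DENY
  req#17 t=7ms: DENY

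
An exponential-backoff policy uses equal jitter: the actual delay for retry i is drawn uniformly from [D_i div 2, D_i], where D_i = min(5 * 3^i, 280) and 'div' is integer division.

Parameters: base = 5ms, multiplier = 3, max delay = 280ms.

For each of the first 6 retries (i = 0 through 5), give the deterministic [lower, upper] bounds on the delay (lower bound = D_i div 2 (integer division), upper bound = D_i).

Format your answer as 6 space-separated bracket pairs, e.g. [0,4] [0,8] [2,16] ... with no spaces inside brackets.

Answer: [2,5] [7,15] [22,45] [67,135] [140,280] [140,280]

Derivation:
Computing bounds per retry:
  i=0: D_i=min(5*3^0,280)=5, bounds=[2,5]
  i=1: D_i=min(5*3^1,280)=15, bounds=[7,15]
  i=2: D_i=min(5*3^2,280)=45, bounds=[22,45]
  i=3: D_i=min(5*3^3,280)=135, bounds=[67,135]
  i=4: D_i=min(5*3^4,280)=280, bounds=[140,280]
  i=5: D_i=min(5*3^5,280)=280, bounds=[140,280]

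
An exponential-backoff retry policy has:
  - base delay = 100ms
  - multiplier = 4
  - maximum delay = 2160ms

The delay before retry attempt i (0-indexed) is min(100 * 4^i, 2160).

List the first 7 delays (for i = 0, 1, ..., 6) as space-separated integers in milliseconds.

Computing each delay:
  i=0: min(100*4^0, 2160) = 100
  i=1: min(100*4^1, 2160) = 400
  i=2: min(100*4^2, 2160) = 1600
  i=3: min(100*4^3, 2160) = 2160
  i=4: min(100*4^4, 2160) = 2160
  i=5: min(100*4^5, 2160) = 2160
  i=6: min(100*4^6, 2160) = 2160

Answer: 100 400 1600 2160 2160 2160 2160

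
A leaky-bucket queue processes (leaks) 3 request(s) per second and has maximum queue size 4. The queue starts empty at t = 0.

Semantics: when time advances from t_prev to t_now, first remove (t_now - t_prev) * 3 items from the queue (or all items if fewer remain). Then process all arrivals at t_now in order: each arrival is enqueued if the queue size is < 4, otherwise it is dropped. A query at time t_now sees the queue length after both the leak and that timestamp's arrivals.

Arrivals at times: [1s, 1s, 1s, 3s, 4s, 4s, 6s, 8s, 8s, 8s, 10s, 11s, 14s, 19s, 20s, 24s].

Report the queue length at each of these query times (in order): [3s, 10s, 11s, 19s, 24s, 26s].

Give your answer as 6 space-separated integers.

Queue lengths at query times:
  query t=3s: backlog = 1
  query t=10s: backlog = 1
  query t=11s: backlog = 1
  query t=19s: backlog = 1
  query t=24s: backlog = 1
  query t=26s: backlog = 0

Answer: 1 1 1 1 1 0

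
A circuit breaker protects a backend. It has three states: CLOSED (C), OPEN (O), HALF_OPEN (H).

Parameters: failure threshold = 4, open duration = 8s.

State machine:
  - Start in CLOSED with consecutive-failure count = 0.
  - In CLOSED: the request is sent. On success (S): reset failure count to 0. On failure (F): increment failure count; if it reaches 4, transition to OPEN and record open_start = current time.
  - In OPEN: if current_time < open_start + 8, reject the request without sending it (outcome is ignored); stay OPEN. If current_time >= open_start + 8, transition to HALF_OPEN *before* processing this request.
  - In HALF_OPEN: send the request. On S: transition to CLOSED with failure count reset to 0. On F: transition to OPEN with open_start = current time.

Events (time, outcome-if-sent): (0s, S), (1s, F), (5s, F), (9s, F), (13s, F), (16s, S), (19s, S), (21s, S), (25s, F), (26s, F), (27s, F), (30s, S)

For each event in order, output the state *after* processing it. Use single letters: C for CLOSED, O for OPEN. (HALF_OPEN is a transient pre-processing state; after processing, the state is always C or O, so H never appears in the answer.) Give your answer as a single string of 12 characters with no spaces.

State after each event:
  event#1 t=0s outcome=S: state=CLOSED
  event#2 t=1s outcome=F: state=CLOSED
  event#3 t=5s outcome=F: state=CLOSED
  event#4 t=9s outcome=F: state=CLOSED
  event#5 t=13s outcome=F: state=OPEN
  event#6 t=16s outcome=S: state=OPEN
  event#7 t=19s outcome=S: state=OPEN
  event#8 t=21s outcome=S: state=CLOSED
  event#9 t=25s outcome=F: state=CLOSED
  event#10 t=26s outcome=F: state=CLOSED
  event#11 t=27s outcome=F: state=CLOSED
  event#12 t=30s outcome=S: state=CLOSED

Answer: CCCCOOOCCCCC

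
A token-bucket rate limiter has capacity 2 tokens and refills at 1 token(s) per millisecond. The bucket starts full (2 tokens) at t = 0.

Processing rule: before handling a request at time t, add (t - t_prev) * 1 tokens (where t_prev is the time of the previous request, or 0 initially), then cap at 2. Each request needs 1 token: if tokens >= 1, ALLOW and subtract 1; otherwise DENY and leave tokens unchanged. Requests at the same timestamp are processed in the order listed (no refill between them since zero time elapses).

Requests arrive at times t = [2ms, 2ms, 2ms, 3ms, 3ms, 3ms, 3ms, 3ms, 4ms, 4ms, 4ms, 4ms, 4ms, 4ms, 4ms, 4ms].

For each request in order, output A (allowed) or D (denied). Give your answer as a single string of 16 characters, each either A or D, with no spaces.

Simulating step by step:
  req#1 t=2ms: ALLOW
  req#2 t=2ms: ALLOW
  req#3 t=2ms: DENY
  req#4 t=3ms: ALLOW
  req#5 t=3ms: DENY
  req#6 t=3ms: DENY
  req#7 t=3ms: DENY
  req#8 t=3ms: DENY
  req#9 t=4ms: ALLOW
  req#10 t=4ms: DENY
  req#11 t=4ms: DENY
  req#12 t=4ms: DENY
  req#13 t=4ms: DENY
  req#14 t=4ms: DENY
  req#15 t=4ms: DENY
  req#16 t=4ms: DENY

Answer: AADADDDDADDDDDDD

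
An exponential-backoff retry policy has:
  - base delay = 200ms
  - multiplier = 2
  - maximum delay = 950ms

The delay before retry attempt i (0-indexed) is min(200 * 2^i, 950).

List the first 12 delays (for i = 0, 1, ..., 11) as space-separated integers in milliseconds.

Computing each delay:
  i=0: min(200*2^0, 950) = 200
  i=1: min(200*2^1, 950) = 400
  i=2: min(200*2^2, 950) = 800
  i=3: min(200*2^3, 950) = 950
  i=4: min(200*2^4, 950) = 950
  i=5: min(200*2^5, 950) = 950
  i=6: min(200*2^6, 950) = 950
  i=7: min(200*2^7, 950) = 950
  i=8: min(200*2^8, 950) = 950
  i=9: min(200*2^9, 950) = 950
  i=10: min(200*2^10, 950) = 950
  i=11: min(200*2^11, 950) = 950

Answer: 200 400 800 950 950 950 950 950 950 950 950 950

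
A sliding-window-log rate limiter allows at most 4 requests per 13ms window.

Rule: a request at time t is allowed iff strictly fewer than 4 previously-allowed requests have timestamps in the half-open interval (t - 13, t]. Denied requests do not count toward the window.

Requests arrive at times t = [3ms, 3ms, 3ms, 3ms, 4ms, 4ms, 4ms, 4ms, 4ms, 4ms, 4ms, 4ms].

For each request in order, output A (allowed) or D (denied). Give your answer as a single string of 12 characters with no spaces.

Tracking allowed requests in the window:
  req#1 t=3ms: ALLOW
  req#2 t=3ms: ALLOW
  req#3 t=3ms: ALLOW
  req#4 t=3ms: ALLOW
  req#5 t=4ms: DENY
  req#6 t=4ms: DENY
  req#7 t=4ms: DENY
  req#8 t=4ms: DENY
  req#9 t=4ms: DENY
  req#10 t=4ms: DENY
  req#11 t=4ms: DENY
  req#12 t=4ms: DENY

Answer: AAAADDDDDDDD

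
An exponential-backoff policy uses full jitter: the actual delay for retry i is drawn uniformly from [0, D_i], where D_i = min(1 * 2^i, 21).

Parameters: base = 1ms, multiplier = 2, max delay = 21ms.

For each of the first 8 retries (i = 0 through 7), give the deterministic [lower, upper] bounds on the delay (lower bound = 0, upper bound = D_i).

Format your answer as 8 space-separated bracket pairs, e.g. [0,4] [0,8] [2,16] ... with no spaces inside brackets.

Computing bounds per retry:
  i=0: D_i=min(1*2^0,21)=1, bounds=[0,1]
  i=1: D_i=min(1*2^1,21)=2, bounds=[0,2]
  i=2: D_i=min(1*2^2,21)=4, bounds=[0,4]
  i=3: D_i=min(1*2^3,21)=8, bounds=[0,8]
  i=4: D_i=min(1*2^4,21)=16, bounds=[0,16]
  i=5: D_i=min(1*2^5,21)=21, bounds=[0,21]
  i=6: D_i=min(1*2^6,21)=21, bounds=[0,21]
  i=7: D_i=min(1*2^7,21)=21, bounds=[0,21]

Answer: [0,1] [0,2] [0,4] [0,8] [0,16] [0,21] [0,21] [0,21]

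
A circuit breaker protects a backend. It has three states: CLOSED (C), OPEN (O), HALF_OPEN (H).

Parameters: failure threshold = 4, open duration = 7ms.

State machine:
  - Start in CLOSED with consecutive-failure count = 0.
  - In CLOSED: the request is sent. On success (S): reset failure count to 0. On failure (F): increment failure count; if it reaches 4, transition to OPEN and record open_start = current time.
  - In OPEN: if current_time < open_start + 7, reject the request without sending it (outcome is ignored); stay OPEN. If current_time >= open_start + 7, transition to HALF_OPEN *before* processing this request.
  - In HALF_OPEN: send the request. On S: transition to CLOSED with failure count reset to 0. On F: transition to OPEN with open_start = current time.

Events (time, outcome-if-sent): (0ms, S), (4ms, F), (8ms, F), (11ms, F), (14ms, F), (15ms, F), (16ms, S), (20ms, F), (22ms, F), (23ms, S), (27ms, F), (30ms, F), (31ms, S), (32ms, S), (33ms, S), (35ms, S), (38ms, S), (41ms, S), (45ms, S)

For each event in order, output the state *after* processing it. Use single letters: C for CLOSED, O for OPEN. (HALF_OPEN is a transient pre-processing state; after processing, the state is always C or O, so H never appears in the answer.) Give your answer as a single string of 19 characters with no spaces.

State after each event:
  event#1 t=0ms outcome=S: state=CLOSED
  event#2 t=4ms outcome=F: state=CLOSED
  event#3 t=8ms outcome=F: state=CLOSED
  event#4 t=11ms outcome=F: state=CLOSED
  event#5 t=14ms outcome=F: state=OPEN
  event#6 t=15ms outcome=F: state=OPEN
  event#7 t=16ms outcome=S: state=OPEN
  event#8 t=20ms outcome=F: state=OPEN
  event#9 t=22ms outcome=F: state=OPEN
  event#10 t=23ms outcome=S: state=OPEN
  event#11 t=27ms outcome=F: state=OPEN
  event#12 t=30ms outcome=F: state=OPEN
  event#13 t=31ms outcome=S: state=OPEN
  event#14 t=32ms outcome=S: state=OPEN
  event#15 t=33ms outcome=S: state=OPEN
  event#16 t=35ms outcome=S: state=OPEN
  event#17 t=38ms outcome=S: state=CLOSED
  event#18 t=41ms outcome=S: state=CLOSED
  event#19 t=45ms outcome=S: state=CLOSED

Answer: CCCCOOOOOOOOOOOOCCC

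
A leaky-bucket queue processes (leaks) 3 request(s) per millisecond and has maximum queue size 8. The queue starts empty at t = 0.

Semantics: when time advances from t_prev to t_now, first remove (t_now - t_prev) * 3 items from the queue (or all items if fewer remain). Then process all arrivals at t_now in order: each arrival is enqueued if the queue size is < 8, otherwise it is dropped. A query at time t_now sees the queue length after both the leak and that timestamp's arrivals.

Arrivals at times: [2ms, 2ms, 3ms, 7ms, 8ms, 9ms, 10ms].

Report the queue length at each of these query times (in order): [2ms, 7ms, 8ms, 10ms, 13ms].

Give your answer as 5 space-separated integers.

Answer: 2 1 1 1 0

Derivation:
Queue lengths at query times:
  query t=2ms: backlog = 2
  query t=7ms: backlog = 1
  query t=8ms: backlog = 1
  query t=10ms: backlog = 1
  query t=13ms: backlog = 0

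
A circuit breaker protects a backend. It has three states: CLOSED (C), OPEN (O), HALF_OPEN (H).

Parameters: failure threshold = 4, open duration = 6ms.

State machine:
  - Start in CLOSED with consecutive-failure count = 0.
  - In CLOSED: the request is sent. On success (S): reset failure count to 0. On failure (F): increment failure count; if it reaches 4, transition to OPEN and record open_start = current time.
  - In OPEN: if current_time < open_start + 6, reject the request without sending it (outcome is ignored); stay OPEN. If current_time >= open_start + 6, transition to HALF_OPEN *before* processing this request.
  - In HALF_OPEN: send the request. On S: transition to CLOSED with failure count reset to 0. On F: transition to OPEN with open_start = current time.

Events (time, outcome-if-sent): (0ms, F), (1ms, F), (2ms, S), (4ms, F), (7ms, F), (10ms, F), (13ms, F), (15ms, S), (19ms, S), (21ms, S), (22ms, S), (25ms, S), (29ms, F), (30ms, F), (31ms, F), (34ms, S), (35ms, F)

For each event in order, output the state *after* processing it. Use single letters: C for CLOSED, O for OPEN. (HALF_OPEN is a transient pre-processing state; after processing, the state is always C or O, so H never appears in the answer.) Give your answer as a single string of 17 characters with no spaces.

State after each event:
  event#1 t=0ms outcome=F: state=CLOSED
  event#2 t=1ms outcome=F: state=CLOSED
  event#3 t=2ms outcome=S: state=CLOSED
  event#4 t=4ms outcome=F: state=CLOSED
  event#5 t=7ms outcome=F: state=CLOSED
  event#6 t=10ms outcome=F: state=CLOSED
  event#7 t=13ms outcome=F: state=OPEN
  event#8 t=15ms outcome=S: state=OPEN
  event#9 t=19ms outcome=S: state=CLOSED
  event#10 t=21ms outcome=S: state=CLOSED
  event#11 t=22ms outcome=S: state=CLOSED
  event#12 t=25ms outcome=S: state=CLOSED
  event#13 t=29ms outcome=F: state=CLOSED
  event#14 t=30ms outcome=F: state=CLOSED
  event#15 t=31ms outcome=F: state=CLOSED
  event#16 t=34ms outcome=S: state=CLOSED
  event#17 t=35ms outcome=F: state=CLOSED

Answer: CCCCCCOOCCCCCCCCC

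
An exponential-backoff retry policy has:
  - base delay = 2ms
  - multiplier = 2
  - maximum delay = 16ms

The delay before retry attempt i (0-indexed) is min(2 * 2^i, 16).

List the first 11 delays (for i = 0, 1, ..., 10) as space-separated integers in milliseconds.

Answer: 2 4 8 16 16 16 16 16 16 16 16

Derivation:
Computing each delay:
  i=0: min(2*2^0, 16) = 2
  i=1: min(2*2^1, 16) = 4
  i=2: min(2*2^2, 16) = 8
  i=3: min(2*2^3, 16) = 16
  i=4: min(2*2^4, 16) = 16
  i=5: min(2*2^5, 16) = 16
  i=6: min(2*2^6, 16) = 16
  i=7: min(2*2^7, 16) = 16
  i=8: min(2*2^8, 16) = 16
  i=9: min(2*2^9, 16) = 16
  i=10: min(2*2^10, 16) = 16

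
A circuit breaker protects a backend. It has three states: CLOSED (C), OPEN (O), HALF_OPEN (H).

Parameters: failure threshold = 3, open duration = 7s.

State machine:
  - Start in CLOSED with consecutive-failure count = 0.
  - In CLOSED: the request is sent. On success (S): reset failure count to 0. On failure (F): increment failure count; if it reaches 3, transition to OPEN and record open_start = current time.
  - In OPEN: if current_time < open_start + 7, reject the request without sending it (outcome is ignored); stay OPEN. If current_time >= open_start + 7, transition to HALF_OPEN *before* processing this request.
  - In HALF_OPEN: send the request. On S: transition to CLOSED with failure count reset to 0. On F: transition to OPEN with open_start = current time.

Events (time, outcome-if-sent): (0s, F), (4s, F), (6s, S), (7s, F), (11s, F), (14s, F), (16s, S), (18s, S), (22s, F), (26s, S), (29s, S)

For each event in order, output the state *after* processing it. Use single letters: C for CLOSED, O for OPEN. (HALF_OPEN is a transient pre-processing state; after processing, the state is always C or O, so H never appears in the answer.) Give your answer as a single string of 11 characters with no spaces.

State after each event:
  event#1 t=0s outcome=F: state=CLOSED
  event#2 t=4s outcome=F: state=CLOSED
  event#3 t=6s outcome=S: state=CLOSED
  event#4 t=7s outcome=F: state=CLOSED
  event#5 t=11s outcome=F: state=CLOSED
  event#6 t=14s outcome=F: state=OPEN
  event#7 t=16s outcome=S: state=OPEN
  event#8 t=18s outcome=S: state=OPEN
  event#9 t=22s outcome=F: state=OPEN
  event#10 t=26s outcome=S: state=OPEN
  event#11 t=29s outcome=S: state=CLOSED

Answer: CCCCCOOOOOC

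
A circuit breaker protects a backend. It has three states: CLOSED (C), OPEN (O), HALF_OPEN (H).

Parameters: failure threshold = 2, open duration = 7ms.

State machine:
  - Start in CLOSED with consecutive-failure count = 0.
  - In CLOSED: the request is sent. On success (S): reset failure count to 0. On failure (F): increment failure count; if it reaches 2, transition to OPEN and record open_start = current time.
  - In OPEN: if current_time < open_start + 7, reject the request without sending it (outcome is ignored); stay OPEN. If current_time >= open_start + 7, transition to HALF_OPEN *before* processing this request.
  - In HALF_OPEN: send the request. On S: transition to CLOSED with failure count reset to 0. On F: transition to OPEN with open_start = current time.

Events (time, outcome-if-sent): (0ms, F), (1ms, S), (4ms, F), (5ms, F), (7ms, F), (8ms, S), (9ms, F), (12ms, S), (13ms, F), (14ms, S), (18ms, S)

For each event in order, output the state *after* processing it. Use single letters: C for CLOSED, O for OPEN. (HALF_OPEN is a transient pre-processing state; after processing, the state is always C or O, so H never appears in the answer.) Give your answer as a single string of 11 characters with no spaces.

State after each event:
  event#1 t=0ms outcome=F: state=CLOSED
  event#2 t=1ms outcome=S: state=CLOSED
  event#3 t=4ms outcome=F: state=CLOSED
  event#4 t=5ms outcome=F: state=OPEN
  event#5 t=7ms outcome=F: state=OPEN
  event#6 t=8ms outcome=S: state=OPEN
  event#7 t=9ms outcome=F: state=OPEN
  event#8 t=12ms outcome=S: state=CLOSED
  event#9 t=13ms outcome=F: state=CLOSED
  event#10 t=14ms outcome=S: state=CLOSED
  event#11 t=18ms outcome=S: state=CLOSED

Answer: CCCOOOOCCCC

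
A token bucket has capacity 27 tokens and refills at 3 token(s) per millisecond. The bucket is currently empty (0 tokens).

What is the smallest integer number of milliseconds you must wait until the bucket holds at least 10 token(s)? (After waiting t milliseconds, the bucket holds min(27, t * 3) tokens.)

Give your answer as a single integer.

Answer: 4

Derivation:
Need t * 3 >= 10, so t >= 10/3.
Smallest integer t = ceil(10/3) = 4.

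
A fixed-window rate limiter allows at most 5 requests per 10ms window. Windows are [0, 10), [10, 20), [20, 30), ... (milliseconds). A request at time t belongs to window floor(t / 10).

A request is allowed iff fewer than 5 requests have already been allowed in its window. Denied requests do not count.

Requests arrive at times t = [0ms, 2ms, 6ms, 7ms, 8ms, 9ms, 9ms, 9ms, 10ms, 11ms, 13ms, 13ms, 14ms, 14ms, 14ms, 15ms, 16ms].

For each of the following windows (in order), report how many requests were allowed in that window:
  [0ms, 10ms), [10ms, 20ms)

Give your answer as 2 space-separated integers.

Answer: 5 5

Derivation:
Processing requests:
  req#1 t=0ms (window 0): ALLOW
  req#2 t=2ms (window 0): ALLOW
  req#3 t=6ms (window 0): ALLOW
  req#4 t=7ms (window 0): ALLOW
  req#5 t=8ms (window 0): ALLOW
  req#6 t=9ms (window 0): DENY
  req#7 t=9ms (window 0): DENY
  req#8 t=9ms (window 0): DENY
  req#9 t=10ms (window 1): ALLOW
  req#10 t=11ms (window 1): ALLOW
  req#11 t=13ms (window 1): ALLOW
  req#12 t=13ms (window 1): ALLOW
  req#13 t=14ms (window 1): ALLOW
  req#14 t=14ms (window 1): DENY
  req#15 t=14ms (window 1): DENY
  req#16 t=15ms (window 1): DENY
  req#17 t=16ms (window 1): DENY

Allowed counts by window: 5 5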